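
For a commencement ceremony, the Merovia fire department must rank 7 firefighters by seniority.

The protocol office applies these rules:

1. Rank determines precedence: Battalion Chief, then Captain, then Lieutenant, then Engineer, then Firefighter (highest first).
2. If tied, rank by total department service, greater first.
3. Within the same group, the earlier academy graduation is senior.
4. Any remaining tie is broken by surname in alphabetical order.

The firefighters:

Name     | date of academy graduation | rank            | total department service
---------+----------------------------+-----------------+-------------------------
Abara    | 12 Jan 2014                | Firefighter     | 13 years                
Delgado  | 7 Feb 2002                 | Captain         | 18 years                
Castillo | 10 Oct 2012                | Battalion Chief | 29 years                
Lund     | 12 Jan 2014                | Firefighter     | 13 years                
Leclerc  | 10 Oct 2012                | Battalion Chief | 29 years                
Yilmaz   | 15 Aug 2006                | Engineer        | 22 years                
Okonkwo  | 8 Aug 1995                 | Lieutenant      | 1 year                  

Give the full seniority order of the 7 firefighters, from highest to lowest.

By rank: Castillo and Leclerc (Battalion Chief); then Delgado (Captain); then Okonkwo (Lieutenant); then Yilmaz (Engineer); then Abara and Lund (Firefighter).
Castillo and Leclerc both have total department service 29 years, so the next rule applies.
Castillo and Leclerc both have date of academy graduation 10 Oct 2012, so the next rule applies.
Among Castillo and Leclerc, alphabetically by surname: Castillo before Leclerc.
Abara and Lund both have total department service 13 years, so the next rule applies.
Abara and Lund both have date of academy graduation 12 Jan 2014, so the next rule applies.
Among Abara and Lund, alphabetically by surname: Abara before Lund.
Full order: Castillo, Leclerc, Delgado, Okonkwo, Yilmaz, Abara, Lund.

Castillo, Leclerc, Delgado, Okonkwo, Yilmaz, Abara, Lund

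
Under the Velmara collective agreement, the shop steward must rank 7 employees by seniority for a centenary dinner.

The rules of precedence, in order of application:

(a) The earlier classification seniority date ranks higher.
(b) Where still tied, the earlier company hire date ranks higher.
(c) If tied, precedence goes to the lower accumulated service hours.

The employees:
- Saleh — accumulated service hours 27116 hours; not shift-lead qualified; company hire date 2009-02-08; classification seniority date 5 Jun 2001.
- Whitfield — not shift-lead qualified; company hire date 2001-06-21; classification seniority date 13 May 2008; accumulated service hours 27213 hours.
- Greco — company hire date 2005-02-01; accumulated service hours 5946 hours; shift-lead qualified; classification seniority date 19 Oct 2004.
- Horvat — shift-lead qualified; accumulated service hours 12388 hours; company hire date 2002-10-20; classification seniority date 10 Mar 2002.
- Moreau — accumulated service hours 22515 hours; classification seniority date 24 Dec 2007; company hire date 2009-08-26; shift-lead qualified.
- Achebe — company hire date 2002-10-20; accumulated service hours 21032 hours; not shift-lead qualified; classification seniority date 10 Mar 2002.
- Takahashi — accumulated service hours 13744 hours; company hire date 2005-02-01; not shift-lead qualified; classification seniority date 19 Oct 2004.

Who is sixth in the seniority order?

By classification seniority date (earlier first): Saleh (5 Jun 2001); then Horvat and Achebe (both 10 Mar 2002); then Greco and Takahashi (both 19 Oct 2004); then Moreau (24 Dec 2007); then Whitfield (13 May 2008).
Horvat and Achebe both have company hire date 2002-10-20, so the next rule applies.
Among Horvat and Achebe, by accumulated service hours (lower first): Horvat (12388 hours) before Achebe (21032 hours).
Greco and Takahashi both have company hire date 2005-02-01, so the next rule applies.
Among Greco and Takahashi, by accumulated service hours (lower first): Greco (5946 hours) before Takahashi (13744 hours).
Order: Saleh, Horvat, Achebe, Greco, Takahashi, Moreau, Whitfield.

Moreau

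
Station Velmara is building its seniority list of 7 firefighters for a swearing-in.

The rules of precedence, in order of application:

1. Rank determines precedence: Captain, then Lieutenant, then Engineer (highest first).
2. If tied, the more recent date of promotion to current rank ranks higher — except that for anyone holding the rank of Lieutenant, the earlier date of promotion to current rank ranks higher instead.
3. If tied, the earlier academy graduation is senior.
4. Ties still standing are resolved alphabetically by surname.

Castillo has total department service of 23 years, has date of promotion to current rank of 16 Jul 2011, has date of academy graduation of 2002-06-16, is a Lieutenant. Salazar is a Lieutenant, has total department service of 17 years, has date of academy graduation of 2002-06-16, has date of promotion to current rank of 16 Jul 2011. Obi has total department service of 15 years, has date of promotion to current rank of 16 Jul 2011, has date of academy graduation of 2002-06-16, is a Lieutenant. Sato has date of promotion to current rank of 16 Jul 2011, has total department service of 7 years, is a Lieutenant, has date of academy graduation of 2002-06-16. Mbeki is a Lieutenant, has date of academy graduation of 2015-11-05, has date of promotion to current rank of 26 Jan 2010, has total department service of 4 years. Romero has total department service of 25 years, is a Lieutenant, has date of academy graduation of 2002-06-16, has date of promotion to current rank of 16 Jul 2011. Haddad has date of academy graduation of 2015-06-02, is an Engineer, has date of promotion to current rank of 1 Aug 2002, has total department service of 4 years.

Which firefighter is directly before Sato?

Salazar

By rank: Mbeki, Castillo, Obi, Romero, Salazar and Sato (Lieutenant); then Haddad (Engineer).
Among Mbeki, Castillo, Obi, Romero, Salazar and Sato, by date of promotion to current rank (earlier first) (reversed rule for this group): Mbeki (26 Jan 2010) before Castillo, Obi, Romero, Salazar and Sato (16 Jul 2011).
Castillo, Obi, Romero, Salazar and Sato all have date of academy graduation 2002-06-16, so the next rule applies.
Among Castillo, Obi, Romero, Salazar and Sato, alphabetically by surname: Castillo before Obi before Romero before Salazar before Sato.
Order: Mbeki, Castillo, Obi, Romero, Salazar, Sato, Haddad.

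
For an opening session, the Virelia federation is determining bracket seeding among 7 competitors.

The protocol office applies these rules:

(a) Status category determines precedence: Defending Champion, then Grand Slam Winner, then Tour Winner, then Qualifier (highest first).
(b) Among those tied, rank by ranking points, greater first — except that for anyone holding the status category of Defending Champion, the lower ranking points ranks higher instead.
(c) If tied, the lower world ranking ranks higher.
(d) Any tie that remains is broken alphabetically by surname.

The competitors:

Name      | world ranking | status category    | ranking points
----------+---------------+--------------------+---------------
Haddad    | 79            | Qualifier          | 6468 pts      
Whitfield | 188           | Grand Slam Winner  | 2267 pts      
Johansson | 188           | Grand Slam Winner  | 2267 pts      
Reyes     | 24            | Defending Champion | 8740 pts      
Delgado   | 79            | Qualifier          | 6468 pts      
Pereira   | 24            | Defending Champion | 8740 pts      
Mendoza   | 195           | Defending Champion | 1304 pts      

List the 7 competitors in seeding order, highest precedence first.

Mendoza, Pereira, Reyes, Johansson, Whitfield, Delgado, Haddad

By status category: Mendoza, Pereira and Reyes (Defending Champion); then Johansson and Whitfield (Grand Slam Winner); then Delgado and Haddad (Qualifier).
Among Mendoza, Pereira and Reyes, by ranking points (lower first) (reversed rule for this group): Mendoza (1304 pts) before Pereira and Reyes (8740 pts).
Pereira and Reyes both have world ranking 24, so the next rule applies.
Among Pereira and Reyes, alphabetically by surname: Pereira before Reyes.
Johansson and Whitfield both have ranking points 2267 pts, so the next rule applies.
Johansson and Whitfield both have world ranking 188, so the next rule applies.
Among Johansson and Whitfield, alphabetically by surname: Johansson before Whitfield.
Delgado and Haddad both have ranking points 6468 pts, so the next rule applies.
Delgado and Haddad both have world ranking 79, so the next rule applies.
Among Delgado and Haddad, alphabetically by surname: Delgado before Haddad.
Full order: Mendoza, Pereira, Reyes, Johansson, Whitfield, Delgado, Haddad.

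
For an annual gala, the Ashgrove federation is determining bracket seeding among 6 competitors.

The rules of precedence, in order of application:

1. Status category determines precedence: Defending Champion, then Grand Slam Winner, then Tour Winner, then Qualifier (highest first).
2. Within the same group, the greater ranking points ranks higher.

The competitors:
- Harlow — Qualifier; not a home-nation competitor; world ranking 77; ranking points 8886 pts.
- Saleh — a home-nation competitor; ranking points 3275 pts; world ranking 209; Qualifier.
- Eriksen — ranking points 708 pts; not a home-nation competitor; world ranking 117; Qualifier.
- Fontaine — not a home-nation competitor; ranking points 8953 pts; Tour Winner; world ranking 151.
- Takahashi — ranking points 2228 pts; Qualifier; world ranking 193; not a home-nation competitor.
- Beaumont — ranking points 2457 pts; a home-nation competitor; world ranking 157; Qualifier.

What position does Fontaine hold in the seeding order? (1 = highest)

1

By status category: Fontaine (Tour Winner); then Harlow, Saleh, Beaumont, Takahashi and Eriksen (Qualifier).
Among Harlow, Saleh, Beaumont, Takahashi and Eriksen, by ranking points (higher first): Harlow (8886 pts) before Saleh (3275 pts) before Beaumont (2457 pts) before Takahashi (2228 pts) before Eriksen (708 pts).
Order: Fontaine, Harlow, Saleh, Beaumont, Takahashi, Eriksen. So position 1.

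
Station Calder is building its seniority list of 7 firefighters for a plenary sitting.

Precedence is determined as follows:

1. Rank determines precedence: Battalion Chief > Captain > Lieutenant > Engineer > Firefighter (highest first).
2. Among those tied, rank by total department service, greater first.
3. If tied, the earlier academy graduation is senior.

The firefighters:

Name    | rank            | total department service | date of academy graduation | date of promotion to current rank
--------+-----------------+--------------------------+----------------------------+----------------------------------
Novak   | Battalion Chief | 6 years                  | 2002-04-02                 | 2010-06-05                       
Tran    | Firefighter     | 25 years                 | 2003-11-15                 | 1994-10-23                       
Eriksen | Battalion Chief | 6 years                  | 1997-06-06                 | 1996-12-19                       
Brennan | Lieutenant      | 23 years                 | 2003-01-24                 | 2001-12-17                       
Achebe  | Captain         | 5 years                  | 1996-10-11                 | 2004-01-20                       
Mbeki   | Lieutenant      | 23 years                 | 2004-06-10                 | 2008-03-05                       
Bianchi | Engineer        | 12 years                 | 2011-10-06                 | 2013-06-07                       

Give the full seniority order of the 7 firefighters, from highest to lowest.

By rank: Eriksen and Novak (Battalion Chief); then Achebe (Captain); then Brennan and Mbeki (Lieutenant); then Bianchi (Engineer); then Tran (Firefighter).
Eriksen and Novak both have total department service 6 years, so the next rule applies.
Among Eriksen and Novak, by date of academy graduation (earlier first): Eriksen (1997-06-06) before Novak (2002-04-02).
Brennan and Mbeki both have total department service 23 years, so the next rule applies.
Among Brennan and Mbeki, by date of academy graduation (earlier first): Brennan (2003-01-24) before Mbeki (2004-06-10).
Full order: Eriksen, Novak, Achebe, Brennan, Mbeki, Bianchi, Tran.

Eriksen, Novak, Achebe, Brennan, Mbeki, Bianchi, Tran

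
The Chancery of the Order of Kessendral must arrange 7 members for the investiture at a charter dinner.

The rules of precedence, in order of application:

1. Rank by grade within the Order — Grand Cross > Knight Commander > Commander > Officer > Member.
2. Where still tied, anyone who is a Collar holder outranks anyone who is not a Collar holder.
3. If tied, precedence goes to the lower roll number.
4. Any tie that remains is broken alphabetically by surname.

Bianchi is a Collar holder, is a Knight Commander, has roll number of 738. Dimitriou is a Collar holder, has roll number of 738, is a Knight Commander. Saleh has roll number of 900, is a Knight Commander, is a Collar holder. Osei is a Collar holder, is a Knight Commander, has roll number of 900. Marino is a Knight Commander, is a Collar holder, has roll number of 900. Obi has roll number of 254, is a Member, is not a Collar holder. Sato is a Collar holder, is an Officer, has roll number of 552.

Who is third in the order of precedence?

By grade within the Order: Bianchi, Dimitriou, Marino, Osei and Saleh (Knight Commander); then Sato (Officer); then Obi (Member).
Bianchi, Dimitriou, Marino, Osei and Saleh are each a Collar holder, so the next rule applies.
Among Bianchi, Dimitriou, Marino, Osei and Saleh, by roll number (lower first): Bianchi and Dimitriou (738) before Marino, Osei and Saleh (900).
Among Bianchi and Dimitriou, alphabetically by surname: Bianchi before Dimitriou.
Among Marino, Osei and Saleh, alphabetically by surname: Marino before Osei before Saleh.
Order: Bianchi, Dimitriou, Marino, Osei, Saleh, Sato, Obi.

Marino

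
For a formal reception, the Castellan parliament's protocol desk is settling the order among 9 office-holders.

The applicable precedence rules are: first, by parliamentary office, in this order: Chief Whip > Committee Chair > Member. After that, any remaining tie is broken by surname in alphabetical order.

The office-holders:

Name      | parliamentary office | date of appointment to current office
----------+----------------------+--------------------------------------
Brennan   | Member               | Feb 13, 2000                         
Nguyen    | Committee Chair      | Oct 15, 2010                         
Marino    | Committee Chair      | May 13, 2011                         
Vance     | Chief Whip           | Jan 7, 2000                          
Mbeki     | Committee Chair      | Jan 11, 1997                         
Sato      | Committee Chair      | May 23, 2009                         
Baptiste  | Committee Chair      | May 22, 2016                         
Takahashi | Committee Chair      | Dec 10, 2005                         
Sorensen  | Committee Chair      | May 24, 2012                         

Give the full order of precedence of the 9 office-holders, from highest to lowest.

By parliamentary office: Vance (Chief Whip); then Baptiste, Marino, Mbeki, Nguyen, Sato, Sorensen and Takahashi (Committee Chair); then Brennan (Member).
Among Baptiste, Marino, Mbeki, Nguyen, Sato, Sorensen and Takahashi, alphabetically by surname: Baptiste before Marino before Mbeki before Nguyen before Sato before Sorensen before Takahashi.
Full order: Vance, Baptiste, Marino, Mbeki, Nguyen, Sato, Sorensen, Takahashi, Brennan.

Vance, Baptiste, Marino, Mbeki, Nguyen, Sato, Sorensen, Takahashi, Brennan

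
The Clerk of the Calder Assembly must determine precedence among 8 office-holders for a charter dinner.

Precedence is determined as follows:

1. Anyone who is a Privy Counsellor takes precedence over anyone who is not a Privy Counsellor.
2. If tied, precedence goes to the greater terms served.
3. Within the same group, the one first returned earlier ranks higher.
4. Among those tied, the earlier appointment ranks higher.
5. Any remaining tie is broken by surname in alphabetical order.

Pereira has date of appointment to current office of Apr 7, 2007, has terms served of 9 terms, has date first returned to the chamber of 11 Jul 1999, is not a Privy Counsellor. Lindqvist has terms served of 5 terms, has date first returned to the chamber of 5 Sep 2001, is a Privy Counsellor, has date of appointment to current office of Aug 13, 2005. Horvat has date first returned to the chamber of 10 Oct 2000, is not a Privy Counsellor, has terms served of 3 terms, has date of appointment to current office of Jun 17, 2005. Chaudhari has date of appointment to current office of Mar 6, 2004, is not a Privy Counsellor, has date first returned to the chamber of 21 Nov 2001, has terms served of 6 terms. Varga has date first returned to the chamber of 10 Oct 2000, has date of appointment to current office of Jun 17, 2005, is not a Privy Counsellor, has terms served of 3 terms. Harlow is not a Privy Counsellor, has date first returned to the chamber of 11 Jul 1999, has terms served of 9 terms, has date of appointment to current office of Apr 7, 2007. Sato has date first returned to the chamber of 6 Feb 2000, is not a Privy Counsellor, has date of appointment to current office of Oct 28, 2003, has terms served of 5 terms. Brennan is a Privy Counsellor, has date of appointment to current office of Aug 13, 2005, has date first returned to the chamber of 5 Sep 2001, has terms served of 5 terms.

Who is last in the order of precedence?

By the first rule: Brennan and Lindqvist (both a Privy Counsellor); then Harlow, Pereira, Chaudhari, Sato, Horvat and Varga (each not a Privy Counsellor).
Brennan and Lindqvist both have terms served 5 terms, so the next rule applies.
Brennan and Lindqvist both have date first returned to the chamber 5 Sep 2001, so the next rule applies.
Brennan and Lindqvist both have date of appointment to current office Aug 13, 2005, so the next rule applies.
Among Brennan and Lindqvist, alphabetically by surname: Brennan before Lindqvist.
Among Harlow, Pereira, Chaudhari, Sato, Horvat and Varga, by terms served (higher first): Harlow and Pereira (9 terms) before Chaudhari (6 terms) before Sato (5 terms) before Horvat and Varga (3 terms).
Harlow and Pereira both have date first returned to the chamber 11 Jul 1999, so the next rule applies.
Harlow and Pereira both have date of appointment to current office Apr 7, 2007, so the next rule applies.
Among Harlow and Pereira, alphabetically by surname: Harlow before Pereira.
Horvat and Varga both have date first returned to the chamber 10 Oct 2000, so the next rule applies.
Horvat and Varga both have date of appointment to current office Jun 17, 2005, so the next rule applies.
Among Horvat and Varga, alphabetically by surname: Horvat before Varga.
Order: Brennan, Lindqvist, Harlow, Pereira, Chaudhari, Sato, Horvat, Varga.

Varga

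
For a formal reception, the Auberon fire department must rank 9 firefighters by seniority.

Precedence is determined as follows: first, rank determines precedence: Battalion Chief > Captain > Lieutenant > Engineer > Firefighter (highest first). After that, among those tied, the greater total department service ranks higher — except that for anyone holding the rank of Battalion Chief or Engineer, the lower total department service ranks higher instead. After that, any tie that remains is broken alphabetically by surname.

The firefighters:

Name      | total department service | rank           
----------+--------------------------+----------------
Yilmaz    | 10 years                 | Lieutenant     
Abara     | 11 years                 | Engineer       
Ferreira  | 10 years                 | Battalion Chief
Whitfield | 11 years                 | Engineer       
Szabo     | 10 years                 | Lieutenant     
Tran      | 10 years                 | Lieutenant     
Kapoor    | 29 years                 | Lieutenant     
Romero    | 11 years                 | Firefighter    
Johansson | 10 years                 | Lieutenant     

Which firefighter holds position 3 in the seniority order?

Johansson

By rank: Ferreira (Battalion Chief); then Kapoor, Johansson, Szabo, Tran and Yilmaz (Lieutenant); then Abara and Whitfield (Engineer); then Romero (Firefighter).
Among Kapoor, Johansson, Szabo, Tran and Yilmaz, by total department service (higher first): Kapoor (29 years) before Johansson, Szabo, Tran and Yilmaz (10 years).
Among Johansson, Szabo, Tran and Yilmaz, alphabetically by surname: Johansson before Szabo before Tran before Yilmaz.
Abara and Whitfield both have total department service 11 years, so the next rule applies.
Among Abara and Whitfield, alphabetically by surname: Abara before Whitfield.
Order: Ferreira, Kapoor, Johansson, Szabo, Tran, Yilmaz, Abara, Whitfield, Romero.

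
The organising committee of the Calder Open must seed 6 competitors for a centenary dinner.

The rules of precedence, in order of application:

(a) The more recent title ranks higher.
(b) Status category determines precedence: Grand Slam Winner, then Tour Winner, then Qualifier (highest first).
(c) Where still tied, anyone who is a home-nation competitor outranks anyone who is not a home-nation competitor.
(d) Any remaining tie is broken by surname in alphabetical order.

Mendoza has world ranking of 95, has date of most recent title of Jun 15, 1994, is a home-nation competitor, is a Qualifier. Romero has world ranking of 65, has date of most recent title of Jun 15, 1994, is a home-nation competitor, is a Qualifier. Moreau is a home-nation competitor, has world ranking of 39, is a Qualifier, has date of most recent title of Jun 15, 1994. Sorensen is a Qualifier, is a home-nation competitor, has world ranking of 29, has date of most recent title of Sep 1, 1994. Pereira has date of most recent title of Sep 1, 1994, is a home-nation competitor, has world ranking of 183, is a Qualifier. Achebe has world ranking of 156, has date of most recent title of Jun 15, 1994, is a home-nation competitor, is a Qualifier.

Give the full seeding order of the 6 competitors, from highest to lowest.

Pereira, Sorensen, Achebe, Mendoza, Moreau, Romero

By date of most recent title (later first): Pereira and Sorensen (both Sep 1, 1994); then Achebe, Mendoza, Moreau and Romero (each Jun 15, 1994).
Pereira and Sorensen are each Qualifier, so the next rule applies.
Pereira and Sorensen are each a home-nation competitor, so the next rule applies.
Among Pereira and Sorensen, alphabetically by surname: Pereira before Sorensen.
Achebe, Mendoza, Moreau and Romero are each Qualifier, so the next rule applies.
Achebe, Mendoza, Moreau and Romero are each a home-nation competitor, so the next rule applies.
Among Achebe, Mendoza, Moreau and Romero, alphabetically by surname: Achebe before Mendoza before Moreau before Romero.
Full order: Pereira, Sorensen, Achebe, Mendoza, Moreau, Romero.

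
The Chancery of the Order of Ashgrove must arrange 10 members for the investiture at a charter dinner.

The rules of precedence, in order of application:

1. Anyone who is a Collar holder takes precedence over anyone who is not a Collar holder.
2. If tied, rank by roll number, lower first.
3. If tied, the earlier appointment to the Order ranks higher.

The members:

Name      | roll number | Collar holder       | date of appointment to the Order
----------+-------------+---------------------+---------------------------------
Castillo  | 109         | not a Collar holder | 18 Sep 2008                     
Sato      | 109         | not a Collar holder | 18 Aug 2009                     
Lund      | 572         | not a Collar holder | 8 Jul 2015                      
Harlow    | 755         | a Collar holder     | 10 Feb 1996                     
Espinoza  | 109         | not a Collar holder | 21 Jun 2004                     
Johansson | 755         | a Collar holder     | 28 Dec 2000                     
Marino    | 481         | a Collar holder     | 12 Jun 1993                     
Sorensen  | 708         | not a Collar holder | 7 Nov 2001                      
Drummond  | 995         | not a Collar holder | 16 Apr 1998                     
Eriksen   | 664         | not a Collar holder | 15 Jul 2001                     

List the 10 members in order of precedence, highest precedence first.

By the first rule: Marino, Harlow and Johansson (each a Collar holder); then Espinoza, Castillo, Sato, Lund, Eriksen, Sorensen and Drummond (each not a Collar holder).
Among Marino, Harlow and Johansson, by roll number (lower first): Marino (481) before Harlow and Johansson (755).
Among Harlow and Johansson, by date of appointment to the Order (earlier first): Harlow (10 Feb 1996) before Johansson (28 Dec 2000).
Among Espinoza, Castillo, Sato, Lund, Eriksen, Sorensen and Drummond, by roll number (lower first): Espinoza, Castillo and Sato (109) before Lund (572) before Eriksen (664) before Sorensen (708) before Drummond (995).
Among Espinoza, Castillo and Sato, by date of appointment to the Order (earlier first): Espinoza (21 Jun 2004) before Castillo (18 Sep 2008) before Sato (18 Aug 2009).
Full order: Marino, Harlow, Johansson, Espinoza, Castillo, Sato, Lund, Eriksen, Sorensen, Drummond.

Marino, Harlow, Johansson, Espinoza, Castillo, Sato, Lund, Eriksen, Sorensen, Drummond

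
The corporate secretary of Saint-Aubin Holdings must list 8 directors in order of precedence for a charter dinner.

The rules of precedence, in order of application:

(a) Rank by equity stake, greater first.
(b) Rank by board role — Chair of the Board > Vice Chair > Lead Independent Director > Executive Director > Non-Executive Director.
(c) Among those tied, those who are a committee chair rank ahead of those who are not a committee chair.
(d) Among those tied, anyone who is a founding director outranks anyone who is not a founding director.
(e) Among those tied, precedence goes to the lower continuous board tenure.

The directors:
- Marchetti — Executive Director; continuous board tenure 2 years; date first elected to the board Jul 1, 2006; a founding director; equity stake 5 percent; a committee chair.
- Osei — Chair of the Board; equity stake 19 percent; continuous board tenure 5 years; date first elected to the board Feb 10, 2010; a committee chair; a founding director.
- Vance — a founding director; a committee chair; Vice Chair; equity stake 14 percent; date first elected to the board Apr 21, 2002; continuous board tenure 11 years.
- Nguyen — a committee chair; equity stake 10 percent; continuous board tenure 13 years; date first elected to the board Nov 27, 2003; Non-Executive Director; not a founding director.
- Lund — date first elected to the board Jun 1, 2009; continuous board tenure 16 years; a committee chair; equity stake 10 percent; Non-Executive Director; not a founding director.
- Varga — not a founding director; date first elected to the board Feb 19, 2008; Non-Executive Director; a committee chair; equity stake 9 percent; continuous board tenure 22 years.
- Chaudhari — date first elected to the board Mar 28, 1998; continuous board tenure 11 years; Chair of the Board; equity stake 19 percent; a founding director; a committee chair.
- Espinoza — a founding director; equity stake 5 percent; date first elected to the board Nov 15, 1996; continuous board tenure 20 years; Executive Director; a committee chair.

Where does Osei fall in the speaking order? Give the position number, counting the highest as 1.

By equity stake (higher first): Osei and Chaudhari (both 19 percent); then Vance (14 percent); then Nguyen and Lund (both 10 percent); then Varga (9 percent); then Marchetti and Espinoza (both 5 percent).
Osei and Chaudhari are each Chair of the Board, so the next rule applies.
Osei and Chaudhari are each a committee chair, so the next rule applies.
Osei and Chaudhari are each a founding director, so the next rule applies.
Among Osei and Chaudhari, by continuous board tenure (lower first): Osei (5 years) before Chaudhari (11 years).
Nguyen and Lund are each Non-Executive Director, so the next rule applies.
Nguyen and Lund are each a committee chair, so the next rule applies.
Nguyen and Lund are each not a founding director, so the next rule applies.
Among Nguyen and Lund, by continuous board tenure (lower first): Nguyen (13 years) before Lund (16 years).
Marchetti and Espinoza are each Executive Director, so the next rule applies.
Marchetti and Espinoza are each a committee chair, so the next rule applies.
Marchetti and Espinoza are each a founding director, so the next rule applies.
Among Marchetti and Espinoza, by continuous board tenure (lower first): Marchetti (2 years) before Espinoza (20 years).
Order: Osei, Chaudhari, Vance, Nguyen, Lund, Varga, Marchetti, Espinoza. So position 1.

1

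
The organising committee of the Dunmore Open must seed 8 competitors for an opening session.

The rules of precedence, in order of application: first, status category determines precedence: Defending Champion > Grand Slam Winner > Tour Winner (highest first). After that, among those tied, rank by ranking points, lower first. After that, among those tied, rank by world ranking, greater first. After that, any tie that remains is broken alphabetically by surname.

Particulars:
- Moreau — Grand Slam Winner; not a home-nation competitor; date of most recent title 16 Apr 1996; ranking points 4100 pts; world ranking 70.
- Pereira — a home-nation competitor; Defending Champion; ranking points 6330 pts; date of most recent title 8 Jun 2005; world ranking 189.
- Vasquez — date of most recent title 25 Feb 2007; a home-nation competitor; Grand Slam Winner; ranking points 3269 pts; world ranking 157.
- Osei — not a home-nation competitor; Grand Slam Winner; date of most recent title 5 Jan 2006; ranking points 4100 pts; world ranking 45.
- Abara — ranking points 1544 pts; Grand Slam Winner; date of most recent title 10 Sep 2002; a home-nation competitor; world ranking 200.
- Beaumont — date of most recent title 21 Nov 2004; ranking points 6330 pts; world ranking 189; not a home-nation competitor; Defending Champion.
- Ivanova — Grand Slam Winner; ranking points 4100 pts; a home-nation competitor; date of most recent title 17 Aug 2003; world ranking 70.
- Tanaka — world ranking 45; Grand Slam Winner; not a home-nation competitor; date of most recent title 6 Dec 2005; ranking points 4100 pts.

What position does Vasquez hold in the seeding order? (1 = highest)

By status category: Beaumont and Pereira (Defending Champion); then Abara, Vasquez, Ivanova, Moreau, Osei and Tanaka (Grand Slam Winner).
Beaumont and Pereira both have ranking points 6330 pts, so the next rule applies.
Beaumont and Pereira both have world ranking 189, so the next rule applies.
Among Beaumont and Pereira, alphabetically by surname: Beaumont before Pereira.
Among Abara, Vasquez, Ivanova, Moreau, Osei and Tanaka, by ranking points (lower first): Abara (1544 pts) before Vasquez (3269 pts) before Ivanova, Moreau, Osei and Tanaka (4100 pts).
Among Ivanova, Moreau, Osei and Tanaka, by world ranking (higher first): Ivanova and Moreau (70) before Osei and Tanaka (45).
Among Ivanova and Moreau, alphabetically by surname: Ivanova before Moreau.
Among Osei and Tanaka, alphabetically by surname: Osei before Tanaka.
Order: Beaumont, Pereira, Abara, Vasquez, Ivanova, Moreau, Osei, Tanaka. So position 4.

4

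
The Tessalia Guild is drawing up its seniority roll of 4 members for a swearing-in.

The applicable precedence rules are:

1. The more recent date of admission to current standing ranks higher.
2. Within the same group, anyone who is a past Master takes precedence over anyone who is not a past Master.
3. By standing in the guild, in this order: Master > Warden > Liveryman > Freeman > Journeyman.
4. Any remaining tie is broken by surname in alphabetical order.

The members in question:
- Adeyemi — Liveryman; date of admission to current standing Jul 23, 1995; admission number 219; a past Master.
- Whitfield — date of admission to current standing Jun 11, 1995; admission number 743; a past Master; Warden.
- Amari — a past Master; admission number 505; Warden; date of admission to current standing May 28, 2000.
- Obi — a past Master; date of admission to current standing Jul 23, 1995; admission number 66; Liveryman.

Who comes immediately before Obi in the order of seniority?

Adeyemi

By date of admission to current standing (later first): Amari (May 28, 2000); then Adeyemi and Obi (both Jul 23, 1995); then Whitfield (Jun 11, 1995).
Adeyemi and Obi are each a past Master, so the next rule applies.
Adeyemi and Obi are each Liveryman, so the next rule applies.
Among Adeyemi and Obi, alphabetically by surname: Adeyemi before Obi.
Order: Amari, Adeyemi, Obi, Whitfield.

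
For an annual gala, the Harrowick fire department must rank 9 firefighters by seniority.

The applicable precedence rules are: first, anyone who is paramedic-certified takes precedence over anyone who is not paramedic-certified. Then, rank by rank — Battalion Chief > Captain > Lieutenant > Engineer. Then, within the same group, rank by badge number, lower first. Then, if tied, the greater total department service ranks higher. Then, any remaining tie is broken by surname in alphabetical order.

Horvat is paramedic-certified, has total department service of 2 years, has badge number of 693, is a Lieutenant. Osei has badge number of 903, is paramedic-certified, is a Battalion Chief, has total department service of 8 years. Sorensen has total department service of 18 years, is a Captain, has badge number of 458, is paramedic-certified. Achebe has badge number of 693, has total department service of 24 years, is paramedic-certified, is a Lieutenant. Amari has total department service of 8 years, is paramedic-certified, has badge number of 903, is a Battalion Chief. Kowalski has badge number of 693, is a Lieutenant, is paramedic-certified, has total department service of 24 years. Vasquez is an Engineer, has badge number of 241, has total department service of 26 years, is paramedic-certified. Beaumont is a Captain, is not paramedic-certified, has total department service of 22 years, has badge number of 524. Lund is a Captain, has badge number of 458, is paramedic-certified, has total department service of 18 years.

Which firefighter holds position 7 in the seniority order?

Horvat

By the first rule: Amari, Osei, Lund, Sorensen, Achebe, Kowalski, Horvat and Vasquez (each paramedic-certified); then Beaumont (not paramedic-certified).
Among Amari, Osei, Lund, Sorensen, Achebe, Kowalski, Horvat and Vasquez, by rank: Amari and Osei (Battalion Chief) before Lund and Sorensen (Captain) before Achebe, Kowalski and Horvat (Lieutenant) before Vasquez (Engineer).
Amari and Osei both have badge number 903, so the next rule applies.
Amari and Osei both have total department service 8 years, so the next rule applies.
Among Amari and Osei, alphabetically by surname: Amari before Osei.
Lund and Sorensen both have badge number 458, so the next rule applies.
Lund and Sorensen both have total department service 18 years, so the next rule applies.
Among Lund and Sorensen, alphabetically by surname: Lund before Sorensen.
Achebe, Kowalski and Horvat all have badge number 693, so the next rule applies.
Among Achebe, Kowalski and Horvat, by total department service (higher first): Achebe and Kowalski (24 years) before Horvat (2 years).
Among Achebe and Kowalski, alphabetically by surname: Achebe before Kowalski.
Order: Amari, Osei, Lund, Sorensen, Achebe, Kowalski, Horvat, Vasquez, Beaumont.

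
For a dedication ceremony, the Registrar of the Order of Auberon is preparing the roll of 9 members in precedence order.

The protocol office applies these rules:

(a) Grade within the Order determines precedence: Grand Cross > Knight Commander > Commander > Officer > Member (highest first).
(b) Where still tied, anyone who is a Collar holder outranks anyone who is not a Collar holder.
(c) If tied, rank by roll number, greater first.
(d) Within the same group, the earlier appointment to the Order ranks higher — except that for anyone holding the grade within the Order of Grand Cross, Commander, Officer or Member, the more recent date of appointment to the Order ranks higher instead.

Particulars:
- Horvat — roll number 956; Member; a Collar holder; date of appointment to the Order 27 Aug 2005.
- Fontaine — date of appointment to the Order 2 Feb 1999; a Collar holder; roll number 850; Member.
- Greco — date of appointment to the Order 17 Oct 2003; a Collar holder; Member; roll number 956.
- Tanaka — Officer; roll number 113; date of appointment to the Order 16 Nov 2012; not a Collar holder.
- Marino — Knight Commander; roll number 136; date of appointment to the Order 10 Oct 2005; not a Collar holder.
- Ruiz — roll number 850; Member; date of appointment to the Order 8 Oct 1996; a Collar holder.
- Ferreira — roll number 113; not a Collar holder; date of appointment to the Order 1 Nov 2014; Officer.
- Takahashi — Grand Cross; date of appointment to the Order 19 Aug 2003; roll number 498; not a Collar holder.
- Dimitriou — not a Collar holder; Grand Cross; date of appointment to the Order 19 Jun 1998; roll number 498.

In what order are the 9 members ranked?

Takahashi, Dimitriou, Marino, Ferreira, Tanaka, Horvat, Greco, Fontaine, Ruiz

By grade within the Order: Takahashi and Dimitriou (Grand Cross); then Marino (Knight Commander); then Ferreira and Tanaka (Officer); then Horvat, Greco, Fontaine and Ruiz (Member).
Takahashi and Dimitriou are each not a Collar holder, so the next rule applies.
Takahashi and Dimitriou both have roll number 498, so the next rule applies.
Among Takahashi and Dimitriou, by date of appointment to the Order (later first) (reversed rule for this group): Takahashi (19 Aug 2003) before Dimitriou (19 Jun 1998).
Ferreira and Tanaka are each not a Collar holder, so the next rule applies.
Ferreira and Tanaka both have roll number 113, so the next rule applies.
Among Ferreira and Tanaka, by date of appointment to the Order (later first) (reversed rule for this group): Ferreira (1 Nov 2014) before Tanaka (16 Nov 2012).
Horvat, Greco, Fontaine and Ruiz are each a Collar holder, so the next rule applies.
Among Horvat, Greco, Fontaine and Ruiz, by roll number (higher first): Horvat and Greco (956) before Fontaine and Ruiz (850).
Among Horvat and Greco, by date of appointment to the Order (later first) (reversed rule for this group): Horvat (27 Aug 2005) before Greco (17 Oct 2003).
Among Fontaine and Ruiz, by date of appointment to the Order (later first) (reversed rule for this group): Fontaine (2 Feb 1999) before Ruiz (8 Oct 1996).
Full order: Takahashi, Dimitriou, Marino, Ferreira, Tanaka, Horvat, Greco, Fontaine, Ruiz.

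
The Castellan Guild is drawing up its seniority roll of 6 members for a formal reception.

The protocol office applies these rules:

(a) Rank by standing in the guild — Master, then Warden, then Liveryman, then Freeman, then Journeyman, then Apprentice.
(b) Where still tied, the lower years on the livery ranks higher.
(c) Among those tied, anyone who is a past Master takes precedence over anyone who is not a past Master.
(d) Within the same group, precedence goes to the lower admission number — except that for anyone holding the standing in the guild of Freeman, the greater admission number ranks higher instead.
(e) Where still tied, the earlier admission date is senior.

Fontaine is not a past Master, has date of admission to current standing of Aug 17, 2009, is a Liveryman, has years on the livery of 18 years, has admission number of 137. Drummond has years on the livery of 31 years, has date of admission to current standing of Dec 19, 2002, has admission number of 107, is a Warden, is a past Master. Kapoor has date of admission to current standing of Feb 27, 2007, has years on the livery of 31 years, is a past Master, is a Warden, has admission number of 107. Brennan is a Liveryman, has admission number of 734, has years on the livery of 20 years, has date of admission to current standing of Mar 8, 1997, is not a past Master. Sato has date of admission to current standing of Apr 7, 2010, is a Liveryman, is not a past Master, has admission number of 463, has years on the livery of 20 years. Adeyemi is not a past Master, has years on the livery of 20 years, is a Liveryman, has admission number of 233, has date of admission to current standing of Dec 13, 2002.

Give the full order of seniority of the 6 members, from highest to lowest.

By standing in the guild: Drummond and Kapoor (Warden); then Fontaine, Adeyemi, Sato and Brennan (Liveryman).
Drummond and Kapoor both have years on the livery 31 years, so the next rule applies.
Drummond and Kapoor are each a past Master, so the next rule applies.
Drummond and Kapoor both have admission number 107, so the next rule applies.
Among Drummond and Kapoor, by date of admission to current standing (earlier first): Drummond (Dec 19, 2002) before Kapoor (Feb 27, 2007).
Among Fontaine, Adeyemi, Sato and Brennan, by years on the livery (lower first): Fontaine (18 years) before Adeyemi, Sato and Brennan (20 years).
Adeyemi, Sato and Brennan are each not a past Master, so the next rule applies.
Among Adeyemi, Sato and Brennan, by admission number (lower first): Adeyemi (233) before Sato (463) before Brennan (734).
Full order: Drummond, Kapoor, Fontaine, Adeyemi, Sato, Brennan.

Drummond, Kapoor, Fontaine, Adeyemi, Sato, Brennan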